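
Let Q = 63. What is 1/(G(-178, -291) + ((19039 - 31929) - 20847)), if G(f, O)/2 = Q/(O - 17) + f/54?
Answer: -594/20043937 ≈ -2.9635e-5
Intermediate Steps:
G(f, O) = 126/(-17 + O) + f/27 (G(f, O) = 2*(63/(O - 17) + f/54) = 2*(63/(-17 + O) + f*(1/54)) = 2*(63/(-17 + O) + f/54) = 126/(-17 + O) + f/27)
1/(G(-178, -291) + ((19039 - 31929) - 20847)) = 1/((3402 - 17*(-178) - 291*(-178))/(27*(-17 - 291)) + ((19039 - 31929) - 20847)) = 1/((1/27)*(3402 + 3026 + 51798)/(-308) + (-12890 - 20847)) = 1/((1/27)*(-1/308)*58226 - 33737) = 1/(-4159/594 - 33737) = 1/(-20043937/594) = -594/20043937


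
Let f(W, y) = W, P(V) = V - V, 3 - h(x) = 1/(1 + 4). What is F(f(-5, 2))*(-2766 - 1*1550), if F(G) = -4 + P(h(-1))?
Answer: 17264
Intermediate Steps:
h(x) = 14/5 (h(x) = 3 - 1/(1 + 4) = 3 - 1/5 = 3 - 1*⅕ = 3 - ⅕ = 14/5)
P(V) = 0
F(G) = -4 (F(G) = -4 + 0 = -4)
F(f(-5, 2))*(-2766 - 1*1550) = -4*(-2766 - 1*1550) = -4*(-2766 - 1550) = -4*(-4316) = 17264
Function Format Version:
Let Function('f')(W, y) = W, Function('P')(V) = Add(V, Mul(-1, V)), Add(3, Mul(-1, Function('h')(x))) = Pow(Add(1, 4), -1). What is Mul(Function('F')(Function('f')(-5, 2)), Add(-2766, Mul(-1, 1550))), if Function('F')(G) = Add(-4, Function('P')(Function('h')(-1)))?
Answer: 17264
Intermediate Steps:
Function('h')(x) = Rational(14, 5) (Function('h')(x) = Add(3, Mul(-1, Pow(Add(1, 4), -1))) = Add(3, Mul(-1, Pow(5, -1))) = Add(3, Mul(-1, Rational(1, 5))) = Add(3, Rational(-1, 5)) = Rational(14, 5))
Function('P')(V) = 0
Function('F')(G) = -4 (Function('F')(G) = Add(-4, 0) = -4)
Mul(Function('F')(Function('f')(-5, 2)), Add(-2766, Mul(-1, 1550))) = Mul(-4, Add(-2766, Mul(-1, 1550))) = Mul(-4, Add(-2766, -1550)) = Mul(-4, -4316) = 17264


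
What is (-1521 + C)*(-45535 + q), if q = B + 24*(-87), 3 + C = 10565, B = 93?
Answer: -429718730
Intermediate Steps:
C = 10562 (C = -3 + 10565 = 10562)
q = -1995 (q = 93 + 24*(-87) = 93 - 2088 = -1995)
(-1521 + C)*(-45535 + q) = (-1521 + 10562)*(-45535 - 1995) = 9041*(-47530) = -429718730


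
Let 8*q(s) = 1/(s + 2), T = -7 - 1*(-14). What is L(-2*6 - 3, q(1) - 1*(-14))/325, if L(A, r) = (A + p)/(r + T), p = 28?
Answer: 24/12625 ≈ 0.0019010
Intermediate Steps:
T = 7 (T = -7 + 14 = 7)
q(s) = 1/(8*(2 + s)) (q(s) = 1/(8*(s + 2)) = 1/(8*(2 + s)))
L(A, r) = (28 + A)/(7 + r) (L(A, r) = (A + 28)/(r + 7) = (28 + A)/(7 + r))
L(-2*6 - 3, q(1) - 1*(-14))/325 = ((28 + (-2*6 - 3))/(7 + (1/(8*(2 + 1)) - 1*(-14))))/325 = ((28 + (-12 - 3))/(7 + ((1/8)/3 + 14)))*(1/325) = ((28 - 15)/(7 + ((1/8)*(1/3) + 14)))*(1/325) = (13/(7 + (1/24 + 14)))*(1/325) = (13/(7 + 337/24))*(1/325) = (13/(505/24))*(1/325) = ((24/505)*13)*(1/325) = (312/505)*(1/325) = 24/12625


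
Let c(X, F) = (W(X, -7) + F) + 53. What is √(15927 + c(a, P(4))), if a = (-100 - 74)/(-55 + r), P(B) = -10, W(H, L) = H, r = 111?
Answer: √3129511/14 ≈ 126.36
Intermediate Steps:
a = -87/28 (a = (-100 - 74)/(-55 + 111) = -174/56 = -174*1/56 = -87/28 ≈ -3.1071)
c(X, F) = 53 + F + X (c(X, F) = (X + F) + 53 = (F + X) + 53 = 53 + F + X)
√(15927 + c(a, P(4))) = √(15927 + (53 - 10 - 87/28)) = √(15927 + 1117/28) = √(447073/28) = √3129511/14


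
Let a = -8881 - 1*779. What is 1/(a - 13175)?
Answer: -1/22835 ≈ -4.3792e-5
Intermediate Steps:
a = -9660 (a = -8881 - 779 = -9660)
1/(a - 13175) = 1/(-9660 - 13175) = 1/(-22835) = -1/22835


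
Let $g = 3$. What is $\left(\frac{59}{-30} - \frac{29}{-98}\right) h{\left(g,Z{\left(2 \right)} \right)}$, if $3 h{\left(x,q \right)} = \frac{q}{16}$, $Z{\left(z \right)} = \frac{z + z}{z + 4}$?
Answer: $- \frac{307}{13230} \approx -0.023205$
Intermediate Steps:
$Z{\left(z \right)} = \frac{2 z}{4 + z}$
$h{\left(x,q \right)} = \frac{q}{48}$ ($h{\left(x,q \right)} = \frac{q \frac{1}{16}}{3} = \frac{\frac{1}{16} q}{3} = \frac{q}{48}$)
$\left(\frac{59}{-30} - \frac{29}{-98}\right) h{\left(g,Z{\left(2 \right)} \right)} = \left(\frac{59}{-30} - \frac{29}{-98}\right) \frac{2 \cdot 2 \frac{1}{4 + 2}}{48} = \left(59 \left(- \frac{1}{30}\right) - - \frac{29}{98}\right) \frac{2 \cdot 2 \cdot \frac{1}{6}}{48} = \left(- \frac{59}{30} + \frac{29}{98}\right) \frac{2 \cdot 2 \cdot \frac{1}{6}}{48} = - \frac{1228 \cdot \frac{1}{48} \cdot \frac{2}{3}}{735} = \left(- \frac{1228}{735}\right) \frac{1}{72} = - \frac{307}{13230}$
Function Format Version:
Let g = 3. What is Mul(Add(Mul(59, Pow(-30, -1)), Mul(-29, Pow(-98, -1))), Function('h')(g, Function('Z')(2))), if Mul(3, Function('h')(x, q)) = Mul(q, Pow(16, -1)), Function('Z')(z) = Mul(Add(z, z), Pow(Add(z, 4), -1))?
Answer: Rational(-307, 13230) ≈ -0.023205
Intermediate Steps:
Function('Z')(z) = Mul(2, z, Pow(Add(4, z), -1)) (Function('Z')(z) = Mul(Mul(2, z), Pow(Add(4, z), -1)) = Mul(2, z, Pow(Add(4, z), -1)))
Function('h')(x, q) = Mul(Rational(1, 48), q) (Function('h')(x, q) = Mul(Rational(1, 3), Mul(q, Pow(16, -1))) = Mul(Rational(1, 3), Mul(q, Rational(1, 16))) = Mul(Rational(1, 3), Mul(Rational(1, 16), q)) = Mul(Rational(1, 48), q))
Mul(Add(Mul(59, Pow(-30, -1)), Mul(-29, Pow(-98, -1))), Function('h')(g, Function('Z')(2))) = Mul(Add(Mul(59, Pow(-30, -1)), Mul(-29, Pow(-98, -1))), Mul(Rational(1, 48), Mul(2, 2, Pow(Add(4, 2), -1)))) = Mul(Add(Mul(59, Rational(-1, 30)), Mul(-29, Rational(-1, 98))), Mul(Rational(1, 48), Mul(2, 2, Pow(6, -1)))) = Mul(Add(Rational(-59, 30), Rational(29, 98)), Mul(Rational(1, 48), Mul(2, 2, Rational(1, 6)))) = Mul(Rational(-1228, 735), Mul(Rational(1, 48), Rational(2, 3))) = Mul(Rational(-1228, 735), Rational(1, 72)) = Rational(-307, 13230)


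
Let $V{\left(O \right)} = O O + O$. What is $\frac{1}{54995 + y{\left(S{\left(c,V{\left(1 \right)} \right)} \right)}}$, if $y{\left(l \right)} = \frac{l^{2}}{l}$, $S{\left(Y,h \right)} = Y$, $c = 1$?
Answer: $\frac{1}{54996} \approx 1.8183 \cdot 10^{-5}$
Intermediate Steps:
$V{\left(O \right)} = O + O^{2}$ ($V{\left(O \right)} = O^{2} + O = O + O^{2}$)
$y{\left(l \right)} = l$
$\frac{1}{54995 + y{\left(S{\left(c,V{\left(1 \right)} \right)} \right)}} = \frac{1}{54995 + 1} = \frac{1}{54996}$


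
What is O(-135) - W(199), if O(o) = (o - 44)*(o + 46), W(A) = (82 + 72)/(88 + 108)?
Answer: 223023/14 ≈ 15930.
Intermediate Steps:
W(A) = 11/14 (W(A) = 154/196 = 154*(1/196) = 11/14)
O(o) = (-44 + o)*(46 + o)
O(-135) - W(199) = (-2024 + (-135)**2 + 2*(-135)) - 1*11/14 = (-2024 + 18225 - 270) - 11/14 = 15931 - 11/14 = 223023/14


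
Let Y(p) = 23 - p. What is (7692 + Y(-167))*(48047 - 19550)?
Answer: 224613354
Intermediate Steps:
(7692 + Y(-167))*(48047 - 19550) = (7692 + (23 - 1*(-167)))*(48047 - 19550) = (7692 + (23 + 167))*28497 = (7692 + 190)*28497 = 7882*28497 = 224613354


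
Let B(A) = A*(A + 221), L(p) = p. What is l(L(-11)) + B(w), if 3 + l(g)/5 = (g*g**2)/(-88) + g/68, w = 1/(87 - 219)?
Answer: 17222123/296208 ≈ 58.142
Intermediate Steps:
w = -1/132 (w = 1/(-132) = -1/132 ≈ -0.0075758)
B(A) = A*(221 + A)
l(g) = -15 - 5*g**3/88 + 5*g/68 (l(g) = -15 + 5*((g*g**2)/(-88) + g/68) = -15 + 5*(g**3*(-1/88) + g*(1/68)) = -15 + 5*(-g**3/88 + g/68) = -15 + (-5*g**3/88 + 5*g/68) = -15 - 5*g**3/88 + 5*g/68)
l(L(-11)) + B(w) = (-15 - 5/88*(-11)**3 + (5/68)*(-11)) - (221 - 1/132)/132 = (-15 - 5/88*(-1331) - 55/68) - 1/132*29171/132 = (-15 + 605/8 - 55/68) - 29171/17424 = 8135/136 - 29171/17424 = 17222123/296208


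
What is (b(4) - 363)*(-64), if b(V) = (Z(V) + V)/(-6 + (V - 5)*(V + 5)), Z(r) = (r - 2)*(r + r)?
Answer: 69952/3 ≈ 23317.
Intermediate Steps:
Z(r) = 2*r*(-2 + r) (Z(r) = (-2 + r)*(2*r) = 2*r*(-2 + r))
b(V) = (V + 2*V*(-2 + V))/(-6 + (-5 + V)*(5 + V)) (b(V) = (2*V*(-2 + V) + V)/(-6 + (V - 5)*(V + 5)) = (V + 2*V*(-2 + V))/(-6 + (-5 + V)*(5 + V)))
(b(4) - 363)*(-64) = (4*(-3 + 2*4)/(-31 + 4²) - 363)*(-64) = (4*(-3 + 8)/(-31 + 16) - 363)*(-64) = (4*5/(-15) - 363)*(-64) = (4*(-1/15)*5 - 363)*(-64) = (-4/3 - 363)*(-64) = -1093/3*(-64) = 69952/3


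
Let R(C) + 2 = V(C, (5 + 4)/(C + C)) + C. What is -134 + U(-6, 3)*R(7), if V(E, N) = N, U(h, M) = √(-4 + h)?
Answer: -134 + 79*I*√10/14 ≈ -134.0 + 17.844*I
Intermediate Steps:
R(C) = -2 + C + 9/(2*C) (R(C) = -2 + ((5 + 4)/(C + C) + C) = -2 + (9/((2*C)) + C) = -2 + (9*(1/(2*C)) + C) = -2 + (9/(2*C) + C) = -2 + (C + 9/(2*C)) = -2 + C + 9/(2*C))
-134 + U(-6, 3)*R(7) = -134 + √(-4 - 6)*(-2 + 7 + (9/2)/7) = -134 + √(-10)*(-2 + 7 + (9/2)*(⅐)) = -134 + (I*√10)*(-2 + 7 + 9/14) = -134 + (I*√10)*(79/14) = -134 + 79*I*√10/14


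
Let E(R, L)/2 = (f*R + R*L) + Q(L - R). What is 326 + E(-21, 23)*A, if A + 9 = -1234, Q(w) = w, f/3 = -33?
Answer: -4076714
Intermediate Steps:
f = -99 (f = 3*(-33) = -99)
A = -1243 (A = -9 - 1234 = -1243)
E(R, L) = -200*R + 2*L + 2*L*R (E(R, L) = 2*((-99*R + R*L) + (L - R)) = 2*((-99*R + L*R) + (L - R)) = 2*(L - 100*R + L*R) = -200*R + 2*L + 2*L*R)
326 + E(-21, 23)*A = 326 + (-200*(-21) + 2*23 + 2*23*(-21))*(-1243) = 326 + (4200 + 46 - 966)*(-1243) = 326 + 3280*(-1243) = 326 - 4077040 = -4076714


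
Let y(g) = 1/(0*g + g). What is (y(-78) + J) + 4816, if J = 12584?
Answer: 1357199/78 ≈ 17400.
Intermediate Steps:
y(g) = 1/g (y(g) = 1/(0 + g) = 1/g)
(y(-78) + J) + 4816 = (1/(-78) + 12584) + 4816 = (-1/78 + 12584) + 4816 = 981551/78 + 4816 = 1357199/78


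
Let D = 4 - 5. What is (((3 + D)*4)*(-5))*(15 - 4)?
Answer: -440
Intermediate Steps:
D = -1
(((3 + D)*4)*(-5))*(15 - 4) = (((3 - 1)*4)*(-5))*(15 - 4) = ((2*4)*(-5))*11 = (8*(-5))*11 = -40*11 = -440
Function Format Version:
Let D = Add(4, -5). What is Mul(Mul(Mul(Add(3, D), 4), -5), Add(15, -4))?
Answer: -440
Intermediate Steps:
D = -1
Mul(Mul(Mul(Add(3, D), 4), -5), Add(15, -4)) = Mul(Mul(Mul(Add(3, -1), 4), -5), Add(15, -4)) = Mul(Mul(Mul(2, 4), -5), 11) = Mul(Mul(8, -5), 11) = Mul(-40, 11) = -440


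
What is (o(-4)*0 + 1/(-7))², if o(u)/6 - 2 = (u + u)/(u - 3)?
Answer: 1/49 ≈ 0.020408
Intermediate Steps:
o(u) = 12 + 12*u/(-3 + u) (o(u) = 12 + 6*((u + u)/(u - 3)) = 12 + 6*((2*u)/(-3 + u)) = 12 + 6*(2*u/(-3 + u)) = 12 + 12*u/(-3 + u))
(o(-4)*0 + 1/(-7))² = ((12*(-3 + 2*(-4))/(-3 - 4))*0 + 1/(-7))² = ((12*(-3 - 8)/(-7))*0 - ⅐)² = ((12*(-⅐)*(-11))*0 - ⅐)² = ((132/7)*0 - ⅐)² = (0 - ⅐)² = (-⅐)² = 1/49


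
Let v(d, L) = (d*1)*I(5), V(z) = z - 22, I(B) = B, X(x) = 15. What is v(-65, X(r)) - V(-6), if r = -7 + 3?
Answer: -297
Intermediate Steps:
r = -4
V(z) = -22 + z
v(d, L) = 5*d (v(d, L) = (d*1)*5 = d*5 = 5*d)
v(-65, X(r)) - V(-6) = 5*(-65) - (-22 - 6) = -325 - 1*(-28) = -325 + 28 = -297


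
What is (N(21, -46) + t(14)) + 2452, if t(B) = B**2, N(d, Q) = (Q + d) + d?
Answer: 2644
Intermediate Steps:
N(d, Q) = Q + 2*d
(N(21, -46) + t(14)) + 2452 = ((-46 + 2*21) + 14**2) + 2452 = ((-46 + 42) + 196) + 2452 = (-4 + 196) + 2452 = 192 + 2452 = 2644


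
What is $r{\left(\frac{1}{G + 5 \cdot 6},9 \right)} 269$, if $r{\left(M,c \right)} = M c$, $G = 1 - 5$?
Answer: $\frac{2421}{26} \approx 93.115$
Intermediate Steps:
$G = -4$
$r{\left(\frac{1}{G + 5 \cdot 6},9 \right)} 269 = \frac{1}{-4 + 5 \cdot 6} \cdot 9 \cdot 269 = \frac{1}{-4 + 30} \cdot 9 \cdot 269 = \frac{1}{26} \cdot 9 \cdot 269 = \frac{9}{26} \cdot 269 = \frac{2421}{26}$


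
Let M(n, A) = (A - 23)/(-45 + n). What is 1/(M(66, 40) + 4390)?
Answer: 21/92207 ≈ 0.00022775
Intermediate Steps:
M(n, A) = (-23 + A)/(-45 + n)
1/(M(66, 40) + 4390) = 1/((-23 + 40)/(-45 + 66) + 4390) = 1/(17/21 + 4390) = 1/(92207/21) = 21/92207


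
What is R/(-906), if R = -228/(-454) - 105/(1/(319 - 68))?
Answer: 1994157/68554 ≈ 29.089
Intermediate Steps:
R = -5982471/227 (R = -228*(-1/454) - 105/(1/251) = 114/227 - 105/1/251 = 114/227 - 105*251 = 114/227 - 26355 = -5982471/227 ≈ -26355.)
R/(-906) = -5982471/227/(-906) = -5982471/227*(-1/906) = 1994157/68554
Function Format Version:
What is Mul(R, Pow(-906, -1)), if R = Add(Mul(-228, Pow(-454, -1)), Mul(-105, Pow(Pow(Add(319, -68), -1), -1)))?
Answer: Rational(1994157, 68554) ≈ 29.089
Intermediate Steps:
R = Rational(-5982471, 227) (R = Add(Mul(-228, Rational(-1, 454)), Mul(-105, Pow(Pow(251, -1), -1))) = Add(Rational(114, 227), Mul(-105, Pow(Rational(1, 251), -1))) = Add(Rational(114, 227), Mul(-105, 251)) = Add(Rational(114, 227), -26355) = Rational(-5982471, 227) ≈ -26355.)
Mul(R, Pow(-906, -1)) = Mul(Rational(-5982471, 227), Pow(-906, -1)) = Mul(Rational(-5982471, 227), Rational(-1, 906)) = Rational(1994157, 68554)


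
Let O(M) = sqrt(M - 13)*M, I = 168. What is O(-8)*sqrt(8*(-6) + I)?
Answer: -48*I*sqrt(70) ≈ -401.6*I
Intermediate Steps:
O(M) = M*sqrt(-13 + M) (O(M) = sqrt(-13 + M)*M = M*sqrt(-13 + M))
O(-8)*sqrt(8*(-6) + I) = (-8*sqrt(-13 - 8))*sqrt(8*(-6) + 168) = (-8*I*sqrt(21))*sqrt(-48 + 168) = (-8*I*sqrt(21))*sqrt(120) = (-8*I*sqrt(21))*(2*sqrt(30)) = -48*I*sqrt(70)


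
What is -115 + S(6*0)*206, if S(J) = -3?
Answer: -733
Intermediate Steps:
-115 + S(6*0)*206 = -115 - 3*206 = -115 - 618 = -733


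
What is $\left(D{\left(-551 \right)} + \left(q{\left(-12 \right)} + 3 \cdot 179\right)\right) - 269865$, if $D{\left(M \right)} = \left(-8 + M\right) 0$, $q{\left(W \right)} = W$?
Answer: $-269340$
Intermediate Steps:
$D{\left(M \right)} = 0$
$\left(D{\left(-551 \right)} + \left(q{\left(-12 \right)} + 3 \cdot 179\right)\right) - 269865 = \left(0 + \left(-12 + 3 \cdot 179\right)\right) - 269865 = \left(0 + \left(-12 + 537\right)\right) - 269865 = \left(0 + 525\right) - 269865 = 525 - 269865 = -269340$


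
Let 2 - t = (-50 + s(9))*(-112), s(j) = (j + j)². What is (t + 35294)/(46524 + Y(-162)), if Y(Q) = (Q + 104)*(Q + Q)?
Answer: 16496/16329 ≈ 1.0102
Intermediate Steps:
s(j) = 4*j² (s(j) = (2*j)² = 4*j²)
t = 30690 (t = 2 - (-50 + 4*9²)*(-112) = 2 - (-50 + 4*81)*(-112) = 2 - (-50 + 324)*(-112) = 2 - 274*(-112) = 2 - 1*(-30688) = 2 + 30688 = 30690)
Y(Q) = 2*Q*(104 + Q) (Y(Q) = (104 + Q)*(2*Q) = 2*Q*(104 + Q))
(t + 35294)/(46524 + Y(-162)) = (30690 + 35294)/(46524 + 2*(-162)*(104 - 162)) = 65984/(46524 + 2*(-162)*(-58)) = 65984/(46524 + 18792) = 65984/65316 = 65984*(1/65316) = 16496/16329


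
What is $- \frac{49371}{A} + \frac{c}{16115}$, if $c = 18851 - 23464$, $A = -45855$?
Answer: $\frac{7787794}{9852711} \approx 0.79042$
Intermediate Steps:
$c = -4613$
$- \frac{49371}{A} + \frac{c}{16115} = - \frac{49371}{-45855} - \frac{4613}{16115} = \left(-49371\right) \left(- \frac{1}{45855}\right) - \frac{4613}{16115} = \frac{16457}{15285} - \frac{4613}{16115} = \frac{7787794}{9852711}$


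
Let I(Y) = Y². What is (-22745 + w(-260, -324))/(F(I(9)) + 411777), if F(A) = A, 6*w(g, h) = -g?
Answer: -68105/1235574 ≈ -0.055120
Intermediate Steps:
w(g, h) = -g/6 (w(g, h) = (-g)/6 = -g/6)
(-22745 + w(-260, -324))/(F(I(9)) + 411777) = (-22745 - ⅙*(-260))/(9² + 411777) = (-22745 + 130/3)/(81 + 411777) = -68105/3/411858 = -68105/3*1/411858 = -68105/1235574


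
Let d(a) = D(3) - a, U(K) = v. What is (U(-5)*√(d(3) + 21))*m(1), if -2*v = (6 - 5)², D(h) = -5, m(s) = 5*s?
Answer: -5*√13/2 ≈ -9.0139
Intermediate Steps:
v = -½ (v = -(6 - 5)²/2 = -½*1² = -½*1 = -½ ≈ -0.50000)
U(K) = -½
d(a) = -5 - a
(U(-5)*√(d(3) + 21))*m(1) = (-√((-5 - 1*3) + 21)/2)*(5*1) = -√((-5 - 3) + 21)/2*5 = -√(-8 + 21)/2*5 = -√13/2*5 = -5*√13/2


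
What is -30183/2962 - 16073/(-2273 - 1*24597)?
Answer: -190852246/19897235 ≈ -9.5919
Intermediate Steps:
-30183/2962 - 16073/(-2273 - 1*24597) = -30183*1/2962 - 16073/(-2273 - 24597) = -30183/2962 - 16073/(-26870) = -30183/2962 - 16073*(-1/26870) = -30183/2962 + 16073/26870 = -190852246/19897235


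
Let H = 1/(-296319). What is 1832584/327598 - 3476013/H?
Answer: 168714394421098745/163799 ≈ 1.0300e+12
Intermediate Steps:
H = -1/296319 ≈ -3.3747e-6
1832584/327598 - 3476013/H = 1832584/327598 - 3476013/(-1/296319) = 1832584*(1/327598) - 3476013*(-296319) = 916292/163799 + 1030008696147 = 168714394421098745/163799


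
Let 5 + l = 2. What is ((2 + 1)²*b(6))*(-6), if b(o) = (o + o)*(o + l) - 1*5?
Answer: -1674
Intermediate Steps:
l = -3 (l = -5 + 2 = -3)
b(o) = -5 + 2*o*(-3 + o) (b(o) = (o + o)*(o - 3) - 1*5 = (2*o)*(-3 + o) - 5 = 2*o*(-3 + o) - 5 = -5 + 2*o*(-3 + o))
((2 + 1)²*b(6))*(-6) = ((2 + 1)²*(-5 - 6*6 + 2*6²))*(-6) = (3²*(-5 - 36 + 2*36))*(-6) = (9*(-5 - 36 + 72))*(-6) = (9*31)*(-6) = 279*(-6) = -1674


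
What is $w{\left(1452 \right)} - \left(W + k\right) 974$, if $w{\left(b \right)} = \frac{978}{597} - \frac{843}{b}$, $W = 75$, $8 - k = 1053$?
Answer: $\frac{90997532345}{96316} \approx 9.4478 \cdot 10^{5}$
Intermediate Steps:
$k = -1045$ ($k = 8 - 1053 = -1045$)
$w{\left(b \right)} = \frac{326}{199} - \frac{843}{b}$ ($w{\left(b \right)} = 978 \cdot \frac{1}{597} - \frac{843}{b} = \frac{326}{199} - \frac{843}{b}$)
$w{\left(1452 \right)} - \left(W + k\right) 974 = \left(\frac{326}{199} - \frac{843}{1452}\right) - \left(75 - 1045\right) 974 = \left(\frac{326}{199} - \frac{281}{484}\right) - \left(-970\right) 974 = \left(\frac{326}{199} - \frac{281}{484}\right) - -944780 = \frac{101865}{96316} + 944780 = \frac{90997532345}{96316}$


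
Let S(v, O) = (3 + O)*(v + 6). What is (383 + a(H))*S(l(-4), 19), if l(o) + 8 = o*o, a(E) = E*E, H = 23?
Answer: 280896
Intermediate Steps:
a(E) = E²
l(o) = -8 + o² (l(o) = -8 + o*o = -8 + o²)
S(v, O) = (3 + O)*(6 + v)
(383 + a(H))*S(l(-4), 19) = (383 + 23²)*(18 + 3*(-8 + (-4)²) + 6*19 + 19*(-8 + (-4)²)) = (383 + 529)*(18 + 3*(-8 + 16) + 114 + 19*(-8 + 16)) = 912*(18 + 3*8 + 114 + 19*8) = 912*(18 + 24 + 114 + 152) = 912*308 = 280896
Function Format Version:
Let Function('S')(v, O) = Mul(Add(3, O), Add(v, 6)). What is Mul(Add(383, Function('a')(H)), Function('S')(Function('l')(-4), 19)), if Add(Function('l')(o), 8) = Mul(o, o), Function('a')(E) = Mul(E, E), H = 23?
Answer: 280896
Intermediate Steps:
Function('a')(E) = Pow(E, 2)
Function('l')(o) = Add(-8, Pow(o, 2)) (Function('l')(o) = Add(-8, Mul(o, o)) = Add(-8, Pow(o, 2)))
Function('S')(v, O) = Mul(Add(3, O), Add(6, v))
Mul(Add(383, Function('a')(H)), Function('S')(Function('l')(-4), 19)) = Mul(Add(383, Pow(23, 2)), Add(18, Mul(3, Add(-8, Pow(-4, 2))), Mul(6, 19), Mul(19, Add(-8, Pow(-4, 2))))) = Mul(Add(383, 529), Add(18, Mul(3, Add(-8, 16)), 114, Mul(19, Add(-8, 16)))) = Mul(912, Add(18, Mul(3, 8), 114, Mul(19, 8))) = Mul(912, Add(18, 24, 114, 152)) = Mul(912, 308) = 280896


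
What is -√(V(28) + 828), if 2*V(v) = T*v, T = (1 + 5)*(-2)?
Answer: -2*√165 ≈ -25.690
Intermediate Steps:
T = -12 (T = 6*(-2) = -12)
V(v) = -6*v (V(v) = (-12*v)/2 = -6*v)
-√(V(28) + 828) = -√(-6*28 + 828) = -√(-168 + 828) = -√660 = -2*√165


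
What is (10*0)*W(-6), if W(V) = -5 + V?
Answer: 0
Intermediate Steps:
(10*0)*W(-6) = (10*0)*(-5 - 6) = 0*(-11) = 0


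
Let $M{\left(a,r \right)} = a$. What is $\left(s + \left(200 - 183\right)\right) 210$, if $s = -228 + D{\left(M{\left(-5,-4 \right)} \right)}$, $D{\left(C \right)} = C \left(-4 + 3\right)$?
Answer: $-43260$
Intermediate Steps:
$D{\left(C \right)} = - C$ ($D{\left(C \right)} = C \left(-1\right) = - C$)
$s = -223$ ($s = -228 - -5 = -228 + 5 = -223$)
$\left(s + \left(200 - 183\right)\right) 210 = \left(-223 + \left(200 - 183\right)\right) 210 = \left(-223 + 17\right) 210 = \left(-206\right) 210 = -43260$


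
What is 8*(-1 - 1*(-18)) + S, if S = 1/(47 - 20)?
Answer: 3673/27 ≈ 136.04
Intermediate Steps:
S = 1/27 ≈ 0.037037
8*(-1 - 1*(-18)) + S = 8*(-1 - 1*(-18)) + 1/27 = 8*(-1 + 18) + 1/27 = 8*17 + 1/27 = 136 + 1/27 = 3673/27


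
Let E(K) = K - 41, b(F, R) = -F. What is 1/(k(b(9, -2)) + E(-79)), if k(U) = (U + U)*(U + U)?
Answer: 1/204 ≈ 0.0049020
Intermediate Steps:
E(K) = -41 + K
k(U) = 4*U² (k(U) = (2*U)*(2*U) = 4*U²)
1/(k(b(9, -2)) + E(-79)) = 1/(4*(-1*9)² + (-41 - 79)) = 1/(4*(-9)² - 120) = 1/(4*81 - 120) = 1/(324 - 120) = 1/204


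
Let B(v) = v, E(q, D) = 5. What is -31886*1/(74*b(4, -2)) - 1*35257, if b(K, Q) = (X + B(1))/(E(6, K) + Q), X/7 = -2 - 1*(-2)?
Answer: -1352338/37 ≈ -36550.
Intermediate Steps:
X = 0 (X = 7*(-2 - 1*(-2)) = 7*(-2 + 2) = 7*0 = 0)
b(K, Q) = 1/(5 + Q) (b(K, Q) = (0 + 1)/(5 + Q) = 1/(5 + Q))
-31886*1/(74*b(4, -2)) - 1*35257 = -31886/((2/(5 - 2))*37) - 1*35257 = -31886/((2/3)*37) - 35257 = -31886/((2*(⅓))*37) - 35257 = -31886/((⅔)*37) - 35257 = -31886/74/3 - 35257 = -31886*3/74 - 35257 = -47829/37 - 35257 = -1352338/37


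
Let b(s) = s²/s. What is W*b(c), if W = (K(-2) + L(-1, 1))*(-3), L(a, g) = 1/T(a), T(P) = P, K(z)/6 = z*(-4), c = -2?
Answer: 282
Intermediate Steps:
K(z) = -24*z (K(z) = 6*(z*(-4)) = 6*(-4*z) = -24*z)
L(a, g) = 1/a
b(s) = s
W = -141 (W = (-24*(-2) + 1/(-1))*(-3) = (48 - 1)*(-3) = 47*(-3) = -141)
W*b(c) = -141*(-2) = 282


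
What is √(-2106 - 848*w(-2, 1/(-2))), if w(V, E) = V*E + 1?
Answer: I*√3802 ≈ 61.66*I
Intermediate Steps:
w(V, E) = 1 + E*V (w(V, E) = E*V + 1 = 1 + E*V)
√(-2106 - 848*w(-2, 1/(-2))) = √(-2106 - 848*(1 - 2/(-2))) = √(-2106 - 848*(1 - ½*(-2))) = √(-2106 - 848*(1 + 1)) = √(-2106 - 848*2) = √(-2106 - 1696) = √(-3802) = I*√3802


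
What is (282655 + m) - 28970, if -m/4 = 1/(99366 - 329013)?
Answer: 58257999199/229647 ≈ 2.5369e+5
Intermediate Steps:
m = 4/229647 (m = -4/(99366 - 329013) = -4/(-229647) = -4*(-1/229647) = 4/229647 ≈ 1.7418e-5)
(282655 + m) - 28970 = (282655 + 4/229647) - 28970 = 64910872789/229647 - 28970 = 58257999199/229647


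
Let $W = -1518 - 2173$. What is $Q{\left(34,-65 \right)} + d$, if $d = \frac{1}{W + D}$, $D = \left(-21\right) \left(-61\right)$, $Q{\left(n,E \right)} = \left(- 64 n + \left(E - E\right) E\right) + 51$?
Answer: $- \frac{5121251}{2410} \approx -2125.0$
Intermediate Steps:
$Q{\left(n,E \right)} = 51 - 64 n$ ($Q{\left(n,E \right)} = \left(- 64 n + 0 E\right) + 51 = \left(- 64 n + 0\right) + 51 = - 64 n + 51 = 51 - 64 n$)
$W = -3691$
$D = 1281$
$d = - \frac{1}{2410}$ ($d = \frac{1}{-3691 + 1281} = \frac{1}{-2410} = - \frac{1}{2410} \approx -0.00041494$)
$Q{\left(34,-65 \right)} + d = \left(51 - 2176\right) - \frac{1}{2410} = -2125 - \frac{1}{2410} = - \frac{5121251}{2410}$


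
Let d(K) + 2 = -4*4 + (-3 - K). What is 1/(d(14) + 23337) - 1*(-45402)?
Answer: 1057957405/23302 ≈ 45402.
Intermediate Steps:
d(K) = -21 - K (d(K) = -2 + (-4*4 + (-3 - K)) = -2 + (-16 + (-3 - K)) = -2 + (-19 - K) = -21 - K)
1/(d(14) + 23337) - 1*(-45402) = 1/((-21 - 1*14) + 23337) - 1*(-45402) = 1/((-21 - 14) + 23337) + 45402 = 1/(-35 + 23337) + 45402 = 1/23302 + 45402 = 1057957405/23302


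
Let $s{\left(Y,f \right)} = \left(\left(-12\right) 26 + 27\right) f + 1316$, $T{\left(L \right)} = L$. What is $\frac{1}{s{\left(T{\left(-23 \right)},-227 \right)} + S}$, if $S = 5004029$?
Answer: $\frac{1}{5070040} \approx 1.9724 \cdot 10^{-7}$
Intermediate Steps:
$s{\left(Y,f \right)} = 1316 - 285 f$ ($s{\left(Y,f \right)} = \left(-312 + 27\right) f + 1316 = - 285 f + 1316 = 1316 - 285 f$)
$\frac{1}{s{\left(T{\left(-23 \right)},-227 \right)} + S} = \frac{1}{\left(1316 - -64695\right) + 5004029} = \frac{1}{\left(1316 + 64695\right) + 5004029} = \frac{1}{66011 + 5004029} = \frac{1}{5070040}$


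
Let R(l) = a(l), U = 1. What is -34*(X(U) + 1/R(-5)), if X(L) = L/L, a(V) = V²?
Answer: -884/25 ≈ -35.360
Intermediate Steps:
X(L) = 1
R(l) = l²
-34*(X(U) + 1/R(-5)) = -34*(1 + 1/((-5)²)) = -34*(1 + 1/25) = -34*26/25 = -884/25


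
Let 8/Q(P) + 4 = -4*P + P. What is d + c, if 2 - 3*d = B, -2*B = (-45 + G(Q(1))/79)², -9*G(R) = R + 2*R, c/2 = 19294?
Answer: 642813299101/16513686 ≈ 38926.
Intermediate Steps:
c = 38588 (c = 2*19294 = 38588)
Q(P) = 8/(-4 - 3*P) (Q(P) = 8/(-4 + (-4*P + P)) = 8/(-4 - 3*P))
G(R) = -R/3 (G(R) = -(R + 2*R)/9 = -R/3)
B = -5572174609/5504562 (B = -(-45 - (-8)/(3*(4 + 3*1))/79)²/2 = -(-45 - (-8)/(3*(4 + 3))*(1/79))²/2 = -(-45 - (-8)/(3*7)*(1/79))²/2 = -(-45 - ⅓*(-8/7)*(1/79))²/2 = -(-45 + (8/21)*(1/79))²/2 = -(-45 + 8/1659)²/2 = -(-74647/1659)²/2 = -½*5572174609/2752281 = -5572174609/5504562 ≈ -1012.3)
d = 5583183733/16513686 (d = ⅔ - ⅓*(-5572174609/5504562) = ⅔ + 5572174609/16513686 = 5583183733/16513686 ≈ 338.09)
d + c = 5583183733/16513686 + 38588 = 642813299101/16513686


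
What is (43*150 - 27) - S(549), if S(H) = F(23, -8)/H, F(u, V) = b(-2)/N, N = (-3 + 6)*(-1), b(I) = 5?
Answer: 10578686/1647 ≈ 6423.0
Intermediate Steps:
N = -3 (N = 3*(-1) = -3)
F(u, V) = -5/3 (F(u, V) = 5/(-3) = 5*(-⅓) = -5/3)
S(H) = -5/(3*H)
(43*150 - 27) - S(549) = (43*150 - 27) - (-5)/(3*549) = (6450 - 27) - (-5)/(3*549) = 6423 - 1*(-5/1647) = 6423 + 5/1647 = 10578686/1647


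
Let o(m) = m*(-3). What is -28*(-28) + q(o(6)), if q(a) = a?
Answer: 766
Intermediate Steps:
o(m) = -3*m
-28*(-28) + q(o(6)) = -28*(-28) - 3*6 = 784 - 18 = 766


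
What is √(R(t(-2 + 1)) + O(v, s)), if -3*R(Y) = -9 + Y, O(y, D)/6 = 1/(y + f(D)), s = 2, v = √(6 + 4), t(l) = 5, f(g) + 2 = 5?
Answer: √(90 + 12*√10)/(3*√(3 + √10)) ≈ 1.5189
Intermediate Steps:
f(g) = 3 (f(g) = -2 + 5 = 3)
v = √10 ≈ 3.1623
O(y, D) = 6/(3 + y) (O(y, D) = 6/(y + 3) = 6/(3 + y))
R(Y) = 3 - Y/3 (R(Y) = -(-9 + Y)/3 = 3 - Y/3)
√(R(t(-2 + 1)) + O(v, s)) = √((3 - ⅓*5) + 6/(3 + √10)) = √((3 - 5/3) + 6/(3 + √10)) = √(4/3 + 6/(3 + √10))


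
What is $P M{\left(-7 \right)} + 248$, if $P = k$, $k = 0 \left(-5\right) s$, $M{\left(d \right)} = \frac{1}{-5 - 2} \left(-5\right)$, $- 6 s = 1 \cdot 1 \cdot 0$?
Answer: $248$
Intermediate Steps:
$s = 0$ ($s = - \frac{1 \cdot 1 \cdot 0}{6} = - \frac{1 \cdot 0}{6} = \left(- \frac{1}{6}\right) 0 = 0$)
$M{\left(d \right)} = \frac{5}{7}$ ($M{\left(d \right)} = \frac{1}{-7} \left(-5\right) = \left(- \frac{1}{7}\right) \left(-5\right) = \frac{5}{7}$)
$k = 0$ ($k = 0 \left(-5\right) 0 = 0 \cdot 0 = 0$)
$P = 0$
$P M{\left(-7 \right)} + 248 = 0 \cdot \frac{5}{7} + 248 = 0 + 248 = 248$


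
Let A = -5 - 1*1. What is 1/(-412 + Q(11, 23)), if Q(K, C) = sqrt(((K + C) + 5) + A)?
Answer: -412/169711 - sqrt(33)/169711 ≈ -0.0024615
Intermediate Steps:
A = -6 (A = -5 - 1 = -6)
Q(K, C) = sqrt(-1 + C + K) (Q(K, C) = sqrt(((K + C) + 5) - 6) = sqrt(((C + K) + 5) - 6) = sqrt((5 + C + K) - 6) = sqrt(-1 + C + K))
1/(-412 + Q(11, 23)) = 1/(-412 + sqrt(-1 + 23 + 11)) = 1/(-412 + sqrt(33))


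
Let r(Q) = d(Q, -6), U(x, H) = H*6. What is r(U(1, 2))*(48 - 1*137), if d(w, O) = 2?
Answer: -178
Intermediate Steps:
U(x, H) = 6*H
r(Q) = 2
r(U(1, 2))*(48 - 1*137) = 2*(48 - 1*137) = 2*(48 - 137) = 2*(-89) = -178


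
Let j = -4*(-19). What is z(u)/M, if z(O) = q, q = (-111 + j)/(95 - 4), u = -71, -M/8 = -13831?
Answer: -5/1438424 ≈ -3.4760e-6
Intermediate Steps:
j = 76
M = 110648 (M = -8*(-13831) = 110648)
q = -5/13 (q = (-111 + 76)/(95 - 4) = -35/91 = -35*1/91 = -5/13 ≈ -0.38462)
z(O) = -5/13
z(u)/M = -5/13/110648 = -5/13*1/110648 = -5/1438424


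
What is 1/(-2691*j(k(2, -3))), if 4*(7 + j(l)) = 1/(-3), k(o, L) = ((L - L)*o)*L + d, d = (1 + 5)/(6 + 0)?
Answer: 4/76245 ≈ 5.2462e-5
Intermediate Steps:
d = 1 (d = 6/6 = 6*(1/6) = 1)
k(o, L) = 1 (k(o, L) = ((L - L)*o)*L + 1 = (0*o)*L + 1 = 0*L + 1 = 0 + 1 = 1)
j(l) = -85/12 (j(l) = -7 + (1/4)/(-3) = -7 + (1/4)*(-1/3) = -7 - 1/12 = -85/12)
1/(-2691*j(k(2, -3))) = 1/(-2691*(-85/12)) = 1/(76245/4) = 4/76245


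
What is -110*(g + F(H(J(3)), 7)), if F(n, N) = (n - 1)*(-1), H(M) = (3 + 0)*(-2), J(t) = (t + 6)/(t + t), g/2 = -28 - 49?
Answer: 16170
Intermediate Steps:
g = -154 (g = 2*(-28 - 49) = 2*(-77) = -154)
J(t) = (6 + t)/(2*t) (J(t) = (6 + t)/((2*t)) = (6 + t)*(1/(2*t)) = (6 + t)/(2*t))
H(M) = -6 (H(M) = 3*(-2) = -6)
F(n, N) = 1 - n (F(n, N) = (-1 + n)*(-1) = 1 - n)
-110*(g + F(H(J(3)), 7)) = -110*(-154 + (1 - 1*(-6))) = -110*(-154 + (1 + 6)) = -110*(-154 + 7) = -110*(-147) = 16170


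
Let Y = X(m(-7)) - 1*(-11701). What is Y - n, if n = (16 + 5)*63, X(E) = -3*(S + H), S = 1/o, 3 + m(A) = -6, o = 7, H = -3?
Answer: 72706/7 ≈ 10387.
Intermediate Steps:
m(A) = -9 (m(A) = -3 - 6 = -9)
S = ⅐ (S = 1/7 = ⅐ ≈ 0.14286)
X(E) = 60/7 (X(E) = -3*(⅐ - 3) = -3*(-20/7) = 60/7)
n = 1323 (n = 21*63 = 1323)
Y = 81967/7 (Y = 60/7 - 1*(-11701) = 60/7 + 11701 = 81967/7 ≈ 11710.)
Y - n = 81967/7 - 1*1323 = 81967/7 - 1323 = 72706/7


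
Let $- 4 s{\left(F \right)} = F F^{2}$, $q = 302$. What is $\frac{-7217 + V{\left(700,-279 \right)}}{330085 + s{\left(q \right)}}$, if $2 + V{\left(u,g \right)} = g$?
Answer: $\frac{7498}{6555817} \approx 0.0011437$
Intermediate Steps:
$V{\left(u,g \right)} = -2 + g$
$s{\left(F \right)} = - \frac{F^{3}}{4}$ ($s{\left(F \right)} = - \frac{F F^{2}}{4} = - \frac{F^{3}}{4}$)
$\frac{-7217 + V{\left(700,-279 \right)}}{330085 + s{\left(q \right)}} = \frac{-7217 - 281}{330085 - \frac{302^{3}}{4}} = \frac{-7217 - 281}{330085 - 6885902} = - \frac{7498}{330085 - 6885902} = - \frac{7498}{-6555817} = \left(-7498\right) \left(- \frac{1}{6555817}\right) = \frac{7498}{6555817}$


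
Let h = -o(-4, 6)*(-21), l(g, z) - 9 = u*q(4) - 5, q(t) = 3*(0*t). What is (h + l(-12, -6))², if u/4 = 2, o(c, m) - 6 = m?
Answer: 65536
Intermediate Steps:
o(c, m) = 6 + m
q(t) = 0 (q(t) = 3*0 = 0)
u = 8 (u = 4*2 = 8)
l(g, z) = 4 (l(g, z) = 9 + (8*0 - 5) = 9 + (0 - 5) = 9 - 5 = 4)
h = 252 (h = -(6 + 6)*(-21) = -12*(-21) = -1*(-252) = 252)
(h + l(-12, -6))² = (252 + 4)² = 256² = 65536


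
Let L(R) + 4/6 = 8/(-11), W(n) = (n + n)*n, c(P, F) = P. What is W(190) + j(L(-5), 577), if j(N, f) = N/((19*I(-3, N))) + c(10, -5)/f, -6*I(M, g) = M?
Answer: 26120396986/361779 ≈ 72200.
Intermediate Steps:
I(M, g) = -M/6
W(n) = 2*n**2 (W(n) = (2*n)*n = 2*n**2)
L(R) = -46/33 (L(R) = -2/3 + 8/(-11) = -2/3 + 8*(-1/11) = -2/3 - 8/11 = -46/33)
j(N, f) = 10/f + 2*N/19 (j(N, f) = N/((19*(-1/6*(-3)))) + 10/f = N/((19*(1/2))) + 10/f = N/(19/2) + 10/f = N*(2/19) + 10/f = 2*N/19 + 10/f = 10/f + 2*N/19)
W(190) + j(L(-5), 577) = 2*190**2 + (10/577 + (2/19)*(-46/33)) = 2*36100 + (10*(1/577) - 92/627) = 72200 + (10/577 - 92/627) = 72200 - 46814/361779 = 26120396986/361779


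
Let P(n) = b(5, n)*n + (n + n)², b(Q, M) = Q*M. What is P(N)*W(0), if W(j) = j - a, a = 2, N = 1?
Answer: -18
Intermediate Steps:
b(Q, M) = M*Q
W(j) = -2 + j (W(j) = j - 1*2 = j - 2 = -2 + j)
P(n) = 9*n² (P(n) = (n*5)*n + (n + n)² = (5*n)*n + (2*n)² = 5*n² + 4*n² = 9*n²)
P(N)*W(0) = (9*1²)*(-2 + 0) = (9*1)*(-2) = 9*(-2) = -18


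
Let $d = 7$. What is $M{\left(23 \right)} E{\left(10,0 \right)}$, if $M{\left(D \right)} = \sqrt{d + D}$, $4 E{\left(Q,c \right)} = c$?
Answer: $0$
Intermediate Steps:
$E{\left(Q,c \right)} = \frac{c}{4}$
$M{\left(D \right)} = \sqrt{7 + D}$
$M{\left(23 \right)} E{\left(10,0 \right)} = \sqrt{7 + 23} \cdot \frac{1}{4} \cdot 0 = \sqrt{30} \cdot 0 = 0$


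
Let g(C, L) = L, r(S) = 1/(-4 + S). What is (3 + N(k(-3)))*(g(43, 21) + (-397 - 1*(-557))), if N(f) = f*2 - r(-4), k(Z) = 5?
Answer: 19005/8 ≈ 2375.6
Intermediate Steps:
N(f) = ⅛ + 2*f (N(f) = f*2 - 1/(-4 - 4) = 2*f - 1/(-8) = 2*f - 1*(-⅛) = 2*f + ⅛ = ⅛ + 2*f)
(3 + N(k(-3)))*(g(43, 21) + (-397 - 1*(-557))) = (3 + (⅛ + 2*5))*(21 + (-397 - 1*(-557))) = (3 + (⅛ + 10))*(21 + (-397 + 557)) = (3 + 81/8)*(21 + 160) = (105/8)*181 = 19005/8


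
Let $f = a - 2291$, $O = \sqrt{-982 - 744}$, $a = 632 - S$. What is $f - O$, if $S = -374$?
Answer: $-1285 - i \sqrt{1726} \approx -1285.0 - 41.545 i$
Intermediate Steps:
$a = 1006$ ($a = 632 - -374 = 632 + 374 = 1006$)
$O = i \sqrt{1726}$ ($O = \sqrt{-1726} = i \sqrt{1726} \approx 41.545 i$)
$f = -1285$ ($f = 1006 - 2291 = -1285$)
$f - O = -1285 - i \sqrt{1726}$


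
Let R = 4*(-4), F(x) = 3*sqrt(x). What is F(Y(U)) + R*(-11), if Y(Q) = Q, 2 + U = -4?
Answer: 176 + 3*I*sqrt(6) ≈ 176.0 + 7.3485*I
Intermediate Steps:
U = -6 (U = -2 - 4 = -6)
R = -16
F(Y(U)) + R*(-11) = 3*sqrt(-6) - 16*(-11) = 3*(I*sqrt(6)) + 176 = 3*I*sqrt(6) + 176 = 176 + 3*I*sqrt(6)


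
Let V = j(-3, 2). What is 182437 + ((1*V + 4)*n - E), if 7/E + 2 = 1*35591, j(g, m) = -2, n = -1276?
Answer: 6401927258/35589 ≈ 1.7989e+5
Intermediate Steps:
V = -2
E = 7/35589 (E = 7/(-2 + 1*35591) = 7/(-2 + 35591) = 7/35589 ≈ 0.00019669)
182437 + ((1*V + 4)*n - E) = 182437 + ((1*(-2) + 4)*(-1276) - 1*7/35589) = 182437 + ((-2 + 4)*(-1276) - 7/35589) = 182437 + (2*(-1276) - 7/35589) = 182437 + (-2552 - 7/35589) = 182437 - 90823135/35589 = 6401927258/35589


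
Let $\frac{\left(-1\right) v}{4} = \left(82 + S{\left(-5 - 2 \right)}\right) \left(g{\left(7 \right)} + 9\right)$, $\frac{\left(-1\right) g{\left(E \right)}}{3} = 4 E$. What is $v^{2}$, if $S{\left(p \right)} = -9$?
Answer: $479610000$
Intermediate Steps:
$g{\left(E \right)} = - 12 E$ ($g{\left(E \right)} = - 3 \cdot 4 E = - 12 E$)
$v = 21900$ ($v = - 4 \left(82 - 9\right) \left(\left(-12\right) 7 + 9\right) = - 4 \cdot 73 \left(-84 + 9\right) = - 4 \cdot 73 \left(-75\right) = \left(-4\right) \left(-5475\right) = 21900$)
$v^{2} = 21900^{2} = 479610000$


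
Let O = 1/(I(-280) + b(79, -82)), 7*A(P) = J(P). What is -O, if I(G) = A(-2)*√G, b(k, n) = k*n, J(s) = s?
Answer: 22673/146875774 - I*√70/73437887 ≈ 0.00015437 - 1.1393e-7*I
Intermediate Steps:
A(P) = P/7
I(G) = -2*√G/7 (I(G) = ((⅐)*(-2))*√G = -2*√G/7)
O = 1/(-6478 - 4*I*√70/7) (O = 1/(-4*I*√70/7 + 79*(-82)) = 1/(-4*I*√70/7 - 6478) = 1/(-6478 - 4*I*√70/7) ≈ -0.00015437 + 1.14e-7*I)
-O = -(-22673/146875774 + I*√70/73437887) = 22673/146875774 - I*√70/73437887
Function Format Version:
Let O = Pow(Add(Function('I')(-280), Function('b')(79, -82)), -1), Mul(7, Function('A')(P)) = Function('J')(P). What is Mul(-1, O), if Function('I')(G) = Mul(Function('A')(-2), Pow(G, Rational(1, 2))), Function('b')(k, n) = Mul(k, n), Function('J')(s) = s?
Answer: Add(Rational(22673, 146875774), Mul(Rational(-1, 73437887), I, Pow(70, Rational(1, 2)))) ≈ Add(0.00015437, Mul(-1.1393e-7, I))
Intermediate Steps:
Function('A')(P) = Mul(Rational(1, 7), P)
Function('I')(G) = Mul(Rational(-2, 7), Pow(G, Rational(1, 2))) (Function('I')(G) = Mul(Mul(Rational(1, 7), -2), Pow(G, Rational(1, 2))) = Mul(Rational(-2, 7), Pow(G, Rational(1, 2))))
O = Pow(Add(-6478, Mul(Rational(-4, 7), I, Pow(70, Rational(1, 2)))), -1) (O = Pow(Add(Mul(Rational(-2, 7), Pow(-280, Rational(1, 2))), Mul(79, -82)), -1) = Pow(Add(Mul(Rational(-2, 7), Mul(2, I, Pow(70, Rational(1, 2)))), -6478), -1) = Pow(Add(Mul(Rational(-4, 7), I, Pow(70, Rational(1, 2))), -6478), -1) = Pow(Add(-6478, Mul(Rational(-4, 7), I, Pow(70, Rational(1, 2)))), -1) ≈ Add(-0.00015437, Mul(1.14e-7, I)))
Mul(-1, O) = Mul(-1, Add(Rational(-22673, 146875774), Mul(Rational(1, 73437887), I, Pow(70, Rational(1, 2))))) = Add(Rational(22673, 146875774), Mul(Rational(-1, 73437887), I, Pow(70, Rational(1, 2))))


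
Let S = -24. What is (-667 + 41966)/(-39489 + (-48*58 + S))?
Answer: -41299/42297 ≈ -0.97641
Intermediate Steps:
(-667 + 41966)/(-39489 + (-48*58 + S)) = (-667 + 41966)/(-39489 + (-48*58 - 24)) = 41299/(-39489 + (-2784 - 24)) = 41299/(-39489 - 2808) = 41299/(-42297) = 41299*(-1/42297) = -41299/42297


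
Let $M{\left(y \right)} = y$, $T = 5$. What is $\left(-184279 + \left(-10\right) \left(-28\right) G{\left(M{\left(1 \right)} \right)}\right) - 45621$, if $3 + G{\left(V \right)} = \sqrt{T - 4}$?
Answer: $-230460$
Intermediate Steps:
$G{\left(V \right)} = -2$ ($G{\left(V \right)} = -3 + \sqrt{5 - 4} = -3 + \sqrt{1} = -3 + 1 = -2$)
$\left(-184279 + \left(-10\right) \left(-28\right) G{\left(M{\left(1 \right)} \right)}\right) - 45621 = \left(-184279 + \left(-10\right) \left(-28\right) \left(-2\right)\right) - 45621 = \left(-184279 + 280 \left(-2\right)\right) - 45621 = \left(-184279 - 560\right) - 45621 = -184839 - 45621 = -230460$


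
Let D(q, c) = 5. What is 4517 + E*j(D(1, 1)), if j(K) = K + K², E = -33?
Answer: 3527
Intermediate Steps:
4517 + E*j(D(1, 1)) = 4517 - 165*(1 + 5) = 4517 - 165*6 = 4517 - 33*30 = 4517 - 990 = 3527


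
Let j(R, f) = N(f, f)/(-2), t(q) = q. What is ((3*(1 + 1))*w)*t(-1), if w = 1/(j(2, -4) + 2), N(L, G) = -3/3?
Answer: -12/5 ≈ -2.4000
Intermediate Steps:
N(L, G) = -1 (N(L, G) = -3*⅓ = -1)
j(R, f) = ½ (j(R, f) = -1/(-2) = -1*(-½) = ½)
w = ⅖ (w = 1/(½ + 2) = 1/(5/2) = ⅖ ≈ 0.40000)
((3*(1 + 1))*w)*t(-1) = ((3*(1 + 1))*(⅖))*(-1) = ((3*2)*(⅖))*(-1) = (6*(⅖))*(-1) = (12/5)*(-1) = -12/5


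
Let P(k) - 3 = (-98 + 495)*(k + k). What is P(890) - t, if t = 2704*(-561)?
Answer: 2223607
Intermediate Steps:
t = -1516944
P(k) = 3 + 794*k (P(k) = 3 + (-98 + 495)*(k + k) = 3 + 397*(2*k) = 3 + 794*k)
P(890) - t = (3 + 794*890) - 1*(-1516944) = (3 + 706660) + 1516944 = 706663 + 1516944 = 2223607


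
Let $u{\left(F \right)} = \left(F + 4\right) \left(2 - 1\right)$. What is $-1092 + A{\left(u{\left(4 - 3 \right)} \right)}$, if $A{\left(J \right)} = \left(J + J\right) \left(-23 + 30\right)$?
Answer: $-1022$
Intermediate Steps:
$u{\left(F \right)} = 4 + F$ ($u{\left(F \right)} = \left(4 + F\right) 1 = 4 + F$)
$A{\left(J \right)} = 14 J$ ($A{\left(J \right)} = 2 J 7 = 14 J$)
$-1092 + A{\left(u{\left(4 - 3 \right)} \right)} = -1092 + 14 \left(4 + \left(4 - 3\right)\right) = -1092 + 14 \left(4 + 1\right) = -1092 + 14 \cdot 5 = -1092 + 70 = -1022$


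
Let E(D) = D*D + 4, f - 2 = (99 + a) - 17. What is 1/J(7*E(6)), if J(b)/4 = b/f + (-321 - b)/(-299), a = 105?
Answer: 8073/112748 ≈ 0.071602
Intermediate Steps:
f = 189 (f = 2 + ((99 + 105) - 17) = 2 + (204 - 17) = 2 + 187 = 189)
E(D) = 4 + D² (E(D) = D² + 4 = 4 + D²)
J(b) = 1284/299 + 1952*b/56511 (J(b) = 4*(b/189 + (-321 - b)/(-299)) = 4*(b*(1/189) + (-321 - b)*(-1/299)) = 4*(b/189 + (321/299 + b/299)) = 4*(321/299 + 488*b/56511) = 1284/299 + 1952*b/56511)
1/J(7*E(6)) = 1/(1284/299 + 1952*(7*(4 + 6²))/56511) = 1/(1284/299 + 1952*(7*(4 + 36))/56511) = 1/(1284/299 + 1952*(7*40)/56511) = 1/(1284/299 + (1952/56511)*280) = 1/(1284/299 + 78080/8073) = 1/(112748/8073) = 8073/112748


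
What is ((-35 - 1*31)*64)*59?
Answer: -249216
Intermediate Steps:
((-35 - 1*31)*64)*59 = ((-35 - 31)*64)*59 = -66*64*59 = -4224*59 = -249216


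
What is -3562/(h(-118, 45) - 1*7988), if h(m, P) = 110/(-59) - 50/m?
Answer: 210158/471377 ≈ 0.44584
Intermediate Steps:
h(m, P) = -110/59 - 50/m (h(m, P) = 110*(-1/59) - 50/m = -110/59 - 50/m)
-3562/(h(-118, 45) - 1*7988) = -3562/((-110/59 - 50/(-118)) - 1*7988) = -3562/((-110/59 - 50*(-1/118)) - 7988) = -3562/((-110/59 + 25/59) - 7988) = -3562/(-85/59 - 7988) = -3562/(-471377/59) = -3562*(-59/471377) = 210158/471377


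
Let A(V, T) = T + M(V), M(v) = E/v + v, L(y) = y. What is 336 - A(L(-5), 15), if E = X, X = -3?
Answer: 1627/5 ≈ 325.40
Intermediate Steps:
E = -3
M(v) = v - 3/v (M(v) = -3/v + v = v - 3/v)
A(V, T) = T + V - 3/V (A(V, T) = T + (V - 3/V) = T + V - 3/V)
336 - A(L(-5), 15) = 336 - (15 - 5 - 3/(-5)) = 336 - (15 - 5 - 3*(-1/5)) = 336 - (15 - 5 + 3/5) = 336 - 1*53/5 = 336 - 53/5 = 1627/5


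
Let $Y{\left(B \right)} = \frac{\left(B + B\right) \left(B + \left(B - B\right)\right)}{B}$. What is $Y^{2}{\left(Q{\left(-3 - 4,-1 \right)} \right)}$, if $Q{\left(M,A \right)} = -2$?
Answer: $16$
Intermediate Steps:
$Y{\left(B \right)} = 2 B$ ($Y{\left(B \right)} = \frac{2 B \left(B + 0\right)}{B} = \frac{2 B B}{B} = \frac{2 B^{2}}{B} = 2 B$)
$Y^{2}{\left(Q{\left(-3 - 4,-1 \right)} \right)} = \left(2 \left(-2\right)\right)^{2} = \left(-4\right)^{2} = 16$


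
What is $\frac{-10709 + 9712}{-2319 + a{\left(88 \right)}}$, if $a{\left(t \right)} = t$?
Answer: $\frac{997}{2231} \approx 0.44688$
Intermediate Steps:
$\frac{-10709 + 9712}{-2319 + a{\left(88 \right)}} = \frac{-10709 + 9712}{-2319 + 88} = - \frac{997}{-2231} = \left(-997\right) \left(- \frac{1}{2231}\right) = \frac{997}{2231}$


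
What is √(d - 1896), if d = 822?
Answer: I*√1074 ≈ 32.772*I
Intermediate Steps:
√(d - 1896) = √(822 - 1896) = √(-1074) = I*√1074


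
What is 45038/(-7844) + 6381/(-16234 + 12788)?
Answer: -25656689/3378803 ≈ -7.5934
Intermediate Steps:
45038/(-7844) + 6381/(-16234 + 12788) = 45038*(-1/7844) + 6381/(-3446) = -22519/3922 + 6381*(-1/3446) = -22519/3922 - 6381/3446 = -25656689/3378803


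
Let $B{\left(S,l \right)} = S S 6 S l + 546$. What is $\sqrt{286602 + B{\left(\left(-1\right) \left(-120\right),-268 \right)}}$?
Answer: $2 i \sqrt{694584213} \approx 52710.0 i$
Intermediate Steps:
$B{\left(S,l \right)} = 546 + 6 l S^{3}$ ($B{\left(S,l \right)} = S^{2} \cdot 6 S l + 546 = 6 S^{2} S l + 546 = 6 S^{3} l + 546 = 6 l S^{3} + 546 = 546 + 6 l S^{3}$)
$\sqrt{286602 + B{\left(\left(-1\right) \left(-120\right),-268 \right)}} = \sqrt{286602 + \left(546 + 6 \left(-268\right) \left(\left(-1\right) \left(-120\right)\right)^{3}\right)} = \sqrt{286602 + \left(546 + 6 \left(-268\right) 120^{3}\right)} = \sqrt{286602 + \left(546 + 6 \left(-268\right) 1728000\right)} = \sqrt{286602 + \left(546 - 2778624000\right)} = \sqrt{286602 - 2778623454} = \sqrt{-2778336852} = 2 i \sqrt{694584213}$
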